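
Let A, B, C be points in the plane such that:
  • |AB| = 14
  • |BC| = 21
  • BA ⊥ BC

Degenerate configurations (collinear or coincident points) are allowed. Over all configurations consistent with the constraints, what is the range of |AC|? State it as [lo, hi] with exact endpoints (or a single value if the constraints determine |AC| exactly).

|AC| = 7·√(13)  (≈ 25.2389)

|AB| ∈ {14}
|BC| ∈ {21}
|AC| ∈ {7·√(13)}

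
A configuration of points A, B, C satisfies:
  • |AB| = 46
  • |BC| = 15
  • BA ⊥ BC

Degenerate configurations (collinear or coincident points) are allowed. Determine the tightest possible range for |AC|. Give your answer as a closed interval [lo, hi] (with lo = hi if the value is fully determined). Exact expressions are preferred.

|AC| = √(2341)  (≈ 48.3839)

|AB| ∈ {46}
|BC| ∈ {15}
|AC| ∈ {√(2341)}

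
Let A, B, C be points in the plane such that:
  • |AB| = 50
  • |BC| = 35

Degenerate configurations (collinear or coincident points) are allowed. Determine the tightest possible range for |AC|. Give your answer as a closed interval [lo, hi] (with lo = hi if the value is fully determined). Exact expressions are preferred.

|AC| ∈ [15, 85]  (≈ [15.0000, 85.0000])

|AB| ∈ {50}
|BC| ∈ {35}
|AC| ∈ [15, 85]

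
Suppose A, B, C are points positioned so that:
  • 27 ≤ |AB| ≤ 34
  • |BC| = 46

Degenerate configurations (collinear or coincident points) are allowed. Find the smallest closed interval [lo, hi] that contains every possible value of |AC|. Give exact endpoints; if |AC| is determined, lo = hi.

|AB| ∈ [27, 34]
|BC| ∈ {46}
|AC| ∈ [12, 80]

|AC| ∈ [12, 80]  (≈ [12.0000, 80.0000])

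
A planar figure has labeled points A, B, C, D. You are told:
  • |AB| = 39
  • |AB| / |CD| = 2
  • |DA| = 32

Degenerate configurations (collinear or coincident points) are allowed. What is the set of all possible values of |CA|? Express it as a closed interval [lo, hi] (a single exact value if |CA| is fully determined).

|AB| ∈ {39}
|AD| ∈ {32}
|CD| ∈ {39/2}
|BD| ∈ [7, 71]
|AC| ∈ [25/2, 103/2]
|BC| ∈ [0, 181/2]

|CA| ∈ [25/2, 103/2]  (≈ [12.5000, 51.5000])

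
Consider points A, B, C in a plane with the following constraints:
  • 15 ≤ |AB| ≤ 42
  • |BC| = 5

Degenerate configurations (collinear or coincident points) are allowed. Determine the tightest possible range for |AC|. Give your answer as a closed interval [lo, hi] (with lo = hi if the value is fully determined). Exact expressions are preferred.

|AC| ∈ [10, 47]  (≈ [10.0000, 47.0000])

|AB| ∈ [15, 42]
|BC| ∈ {5}
|AC| ∈ [10, 47]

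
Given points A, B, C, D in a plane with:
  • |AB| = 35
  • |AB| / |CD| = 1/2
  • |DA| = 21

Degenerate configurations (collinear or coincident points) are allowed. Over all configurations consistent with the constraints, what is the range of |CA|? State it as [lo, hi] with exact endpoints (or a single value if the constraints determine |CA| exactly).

|AB| ∈ {35}
|AD| ∈ {21}
|CD| ∈ {70}
|BD| ∈ [14, 56]
|AC| ∈ [49, 91]
|BC| ∈ [14, 126]

|CA| ∈ [49, 91]  (≈ [49.0000, 91.0000])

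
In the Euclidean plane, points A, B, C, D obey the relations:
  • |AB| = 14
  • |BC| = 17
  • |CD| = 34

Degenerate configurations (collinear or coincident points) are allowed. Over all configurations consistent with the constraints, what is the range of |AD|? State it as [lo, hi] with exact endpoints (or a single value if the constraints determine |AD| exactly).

|AD| ∈ [3, 65]  (≈ [3.0000, 65.0000])

|AB| ∈ {14}
|BC| ∈ {17}
|CD| ∈ {34}
|AC| ∈ [3, 31]
|BD| ∈ [17, 51]
|AD| ∈ [3, 65]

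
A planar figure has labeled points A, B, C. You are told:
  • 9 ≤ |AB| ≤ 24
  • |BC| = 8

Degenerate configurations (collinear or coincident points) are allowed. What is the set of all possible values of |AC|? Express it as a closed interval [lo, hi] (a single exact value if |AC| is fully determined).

|AC| ∈ [1, 32]  (≈ [1.0000, 32.0000])

|AB| ∈ [9, 24]
|BC| ∈ {8}
|AC| ∈ [1, 32]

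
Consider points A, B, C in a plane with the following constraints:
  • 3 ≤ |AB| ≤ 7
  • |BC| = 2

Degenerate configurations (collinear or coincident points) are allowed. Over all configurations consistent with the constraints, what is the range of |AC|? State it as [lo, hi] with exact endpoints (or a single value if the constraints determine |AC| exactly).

|AB| ∈ [3, 7]
|BC| ∈ {2}
|AC| ∈ [1, 9]

|AC| ∈ [1, 9]  (≈ [1.0000, 9.0000])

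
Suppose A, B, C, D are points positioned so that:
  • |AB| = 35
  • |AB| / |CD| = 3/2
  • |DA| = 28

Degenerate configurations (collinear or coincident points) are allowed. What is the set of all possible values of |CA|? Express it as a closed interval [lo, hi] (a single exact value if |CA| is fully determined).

|AB| ∈ {35}
|AD| ∈ {28}
|CD| ∈ {70/3}
|BD| ∈ [7, 63]
|AC| ∈ [14/3, 154/3]
|BC| ∈ [0, 259/3]

|CA| ∈ [14/3, 154/3]  (≈ [4.6667, 51.3333])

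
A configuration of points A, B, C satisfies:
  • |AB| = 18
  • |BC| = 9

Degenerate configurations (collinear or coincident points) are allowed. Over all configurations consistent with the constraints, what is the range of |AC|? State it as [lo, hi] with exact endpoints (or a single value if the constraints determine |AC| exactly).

|AB| ∈ {18}
|BC| ∈ {9}
|AC| ∈ [9, 27]

|AC| ∈ [9, 27]  (≈ [9.0000, 27.0000])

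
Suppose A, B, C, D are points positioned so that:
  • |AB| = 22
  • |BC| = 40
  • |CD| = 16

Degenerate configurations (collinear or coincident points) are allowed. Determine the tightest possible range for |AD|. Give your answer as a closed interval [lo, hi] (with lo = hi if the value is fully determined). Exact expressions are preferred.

|AD| ∈ [2, 78]  (≈ [2.0000, 78.0000])

|AB| ∈ {22}
|BC| ∈ {40}
|CD| ∈ {16}
|AC| ∈ [18, 62]
|BD| ∈ [24, 56]
|AD| ∈ [2, 78]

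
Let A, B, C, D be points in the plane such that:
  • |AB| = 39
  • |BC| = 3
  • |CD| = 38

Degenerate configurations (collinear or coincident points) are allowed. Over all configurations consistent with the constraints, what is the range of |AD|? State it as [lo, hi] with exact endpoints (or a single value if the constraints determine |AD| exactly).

|AB| ∈ {39}
|BC| ∈ {3}
|CD| ∈ {38}
|AC| ∈ [36, 42]
|BD| ∈ [35, 41]
|AD| ∈ [0, 80]

|AD| ∈ [0, 80]  (≈ [0.0000, 80.0000])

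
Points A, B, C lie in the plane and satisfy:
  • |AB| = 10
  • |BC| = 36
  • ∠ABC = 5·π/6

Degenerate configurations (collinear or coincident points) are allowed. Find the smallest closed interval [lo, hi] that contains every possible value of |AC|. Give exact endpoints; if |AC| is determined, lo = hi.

|AB| ∈ {10}
|BC| ∈ {36}
|AC| ∈ {2·√(90·√(3) + 349)}

|AC| = 2·√(90·√(3) + 349)  (≈ 44.9393)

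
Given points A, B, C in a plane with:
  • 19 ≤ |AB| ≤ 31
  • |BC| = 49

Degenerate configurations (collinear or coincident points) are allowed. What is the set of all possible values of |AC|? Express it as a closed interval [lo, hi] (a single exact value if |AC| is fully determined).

|AB| ∈ [19, 31]
|BC| ∈ {49}
|AC| ∈ [18, 80]

|AC| ∈ [18, 80]  (≈ [18.0000, 80.0000])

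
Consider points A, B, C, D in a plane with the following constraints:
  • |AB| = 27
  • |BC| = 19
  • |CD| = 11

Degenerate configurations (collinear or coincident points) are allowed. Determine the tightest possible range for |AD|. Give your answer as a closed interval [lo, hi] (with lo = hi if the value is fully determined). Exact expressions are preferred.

|AB| ∈ {27}
|BC| ∈ {19}
|CD| ∈ {11}
|AC| ∈ [8, 46]
|BD| ∈ [8, 30]
|AD| ∈ [0, 57]

|AD| ∈ [0, 57]  (≈ [0.0000, 57.0000])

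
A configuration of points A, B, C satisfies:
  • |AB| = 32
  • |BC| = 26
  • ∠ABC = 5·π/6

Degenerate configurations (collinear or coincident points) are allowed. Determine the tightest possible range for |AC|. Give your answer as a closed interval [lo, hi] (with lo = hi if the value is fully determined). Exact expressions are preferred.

|AC| = 2·√(208·√(3) + 425)  (≈ 56.0452)

|AB| ∈ {32}
|BC| ∈ {26}
|AC| ∈ {2·√(208·√(3) + 425)}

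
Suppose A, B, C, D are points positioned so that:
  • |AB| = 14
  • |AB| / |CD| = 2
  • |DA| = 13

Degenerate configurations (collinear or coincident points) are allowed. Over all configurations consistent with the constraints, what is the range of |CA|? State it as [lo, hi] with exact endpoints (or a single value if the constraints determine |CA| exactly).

|AB| ∈ {14}
|AD| ∈ {13}
|CD| ∈ {7}
|BD| ∈ [1, 27]
|AC| ∈ [6, 20]
|BC| ∈ [0, 34]

|CA| ∈ [6, 20]  (≈ [6.0000, 20.0000])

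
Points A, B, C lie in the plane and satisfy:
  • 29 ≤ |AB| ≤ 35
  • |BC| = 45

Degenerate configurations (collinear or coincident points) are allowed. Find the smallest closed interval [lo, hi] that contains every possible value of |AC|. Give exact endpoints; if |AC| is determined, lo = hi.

|AC| ∈ [10, 80]  (≈ [10.0000, 80.0000])

|AB| ∈ [29, 35]
|BC| ∈ {45}
|AC| ∈ [10, 80]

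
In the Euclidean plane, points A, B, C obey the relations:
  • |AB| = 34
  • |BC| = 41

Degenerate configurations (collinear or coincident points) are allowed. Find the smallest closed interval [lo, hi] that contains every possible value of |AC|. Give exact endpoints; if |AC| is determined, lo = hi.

|AC| ∈ [7, 75]  (≈ [7.0000, 75.0000])

|AB| ∈ {34}
|BC| ∈ {41}
|AC| ∈ [7, 75]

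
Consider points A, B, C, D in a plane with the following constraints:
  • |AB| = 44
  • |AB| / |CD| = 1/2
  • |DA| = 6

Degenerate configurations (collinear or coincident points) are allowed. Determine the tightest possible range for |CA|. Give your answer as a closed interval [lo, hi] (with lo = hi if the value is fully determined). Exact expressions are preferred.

|CA| ∈ [82, 94]  (≈ [82.0000, 94.0000])

|AB| ∈ {44}
|AD| ∈ {6}
|CD| ∈ {88}
|BD| ∈ [38, 50]
|AC| ∈ [82, 94]
|BC| ∈ [38, 138]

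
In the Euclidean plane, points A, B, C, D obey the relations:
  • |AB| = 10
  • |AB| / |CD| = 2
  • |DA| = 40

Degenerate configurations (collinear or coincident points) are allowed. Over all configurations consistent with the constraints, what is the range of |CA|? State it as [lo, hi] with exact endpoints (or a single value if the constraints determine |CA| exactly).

|CA| ∈ [35, 45]  (≈ [35.0000, 45.0000])

|AB| ∈ {10}
|AD| ∈ {40}
|CD| ∈ {5}
|BD| ∈ [30, 50]
|AC| ∈ [35, 45]
|BC| ∈ [25, 55]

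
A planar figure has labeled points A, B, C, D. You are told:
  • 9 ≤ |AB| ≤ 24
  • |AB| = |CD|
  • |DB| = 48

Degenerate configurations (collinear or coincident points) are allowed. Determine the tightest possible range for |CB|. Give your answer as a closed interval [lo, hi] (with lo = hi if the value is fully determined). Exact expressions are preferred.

|AB| ∈ [9, 24]
|BD| ∈ {48}
|CD| ∈ [9, 24]
|AD| ∈ [24, 72]
|BC| ∈ [24, 72]
|AC| ∈ [0, 96]

|CB| ∈ [24, 72]  (≈ [24.0000, 72.0000])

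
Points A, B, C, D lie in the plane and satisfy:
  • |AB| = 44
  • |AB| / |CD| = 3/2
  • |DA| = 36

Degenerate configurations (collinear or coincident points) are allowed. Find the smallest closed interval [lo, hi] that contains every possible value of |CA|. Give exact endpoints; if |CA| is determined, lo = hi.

|AB| ∈ {44}
|AD| ∈ {36}
|CD| ∈ {88/3}
|BD| ∈ [8, 80]
|AC| ∈ [20/3, 196/3]
|BC| ∈ [0, 328/3]

|CA| ∈ [20/3, 196/3]  (≈ [6.6667, 65.3333])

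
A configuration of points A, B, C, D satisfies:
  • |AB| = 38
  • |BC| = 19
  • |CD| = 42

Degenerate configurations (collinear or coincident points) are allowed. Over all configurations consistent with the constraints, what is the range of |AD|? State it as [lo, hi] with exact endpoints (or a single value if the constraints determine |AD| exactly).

|AB| ∈ {38}
|BC| ∈ {19}
|CD| ∈ {42}
|AC| ∈ [19, 57]
|BD| ∈ [23, 61]
|AD| ∈ [0, 99]

|AD| ∈ [0, 99]  (≈ [0.0000, 99.0000])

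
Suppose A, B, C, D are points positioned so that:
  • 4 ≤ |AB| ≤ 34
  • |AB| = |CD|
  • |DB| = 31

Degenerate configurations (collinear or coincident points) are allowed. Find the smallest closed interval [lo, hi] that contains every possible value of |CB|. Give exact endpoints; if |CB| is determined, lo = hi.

|AB| ∈ [4, 34]
|BD| ∈ {31}
|CD| ∈ [4, 34]
|AD| ∈ [0, 65]
|BC| ∈ [0, 65]
|AC| ∈ [0, 99]

|CB| ∈ [0, 65]  (≈ [0.0000, 65.0000])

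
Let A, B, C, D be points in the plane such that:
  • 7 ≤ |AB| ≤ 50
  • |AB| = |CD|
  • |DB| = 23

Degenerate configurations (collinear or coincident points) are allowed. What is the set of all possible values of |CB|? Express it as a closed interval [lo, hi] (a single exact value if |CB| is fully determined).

|AB| ∈ [7, 50]
|BD| ∈ {23}
|CD| ∈ [7, 50]
|AD| ∈ [0, 73]
|BC| ∈ [0, 73]
|AC| ∈ [0, 123]

|CB| ∈ [0, 73]  (≈ [0.0000, 73.0000])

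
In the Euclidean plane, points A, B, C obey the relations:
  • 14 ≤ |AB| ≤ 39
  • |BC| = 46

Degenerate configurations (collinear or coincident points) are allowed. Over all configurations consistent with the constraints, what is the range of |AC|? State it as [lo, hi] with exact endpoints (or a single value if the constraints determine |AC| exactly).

|AB| ∈ [14, 39]
|BC| ∈ {46}
|AC| ∈ [7, 85]

|AC| ∈ [7, 85]  (≈ [7.0000, 85.0000])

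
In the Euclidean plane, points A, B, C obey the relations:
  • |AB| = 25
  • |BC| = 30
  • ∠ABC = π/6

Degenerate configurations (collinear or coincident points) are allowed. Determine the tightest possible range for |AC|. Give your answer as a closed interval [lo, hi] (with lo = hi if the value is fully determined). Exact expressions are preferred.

|AC| = 5·√(61 - 30·√(3))  (≈ 15.0320)

|AB| ∈ {25}
|BC| ∈ {30}
|AC| ∈ {5·√(61 - 30·√(3))}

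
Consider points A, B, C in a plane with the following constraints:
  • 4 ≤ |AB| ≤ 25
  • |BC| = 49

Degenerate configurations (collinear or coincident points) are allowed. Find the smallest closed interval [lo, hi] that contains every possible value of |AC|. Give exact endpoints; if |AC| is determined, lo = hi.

|AC| ∈ [24, 74]  (≈ [24.0000, 74.0000])

|AB| ∈ [4, 25]
|BC| ∈ {49}
|AC| ∈ [24, 74]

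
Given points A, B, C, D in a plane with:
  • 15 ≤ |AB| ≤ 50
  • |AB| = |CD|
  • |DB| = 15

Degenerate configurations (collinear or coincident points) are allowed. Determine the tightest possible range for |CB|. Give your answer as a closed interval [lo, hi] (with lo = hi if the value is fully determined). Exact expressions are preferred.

|CB| ∈ [0, 65]  (≈ [0.0000, 65.0000])

|AB| ∈ [15, 50]
|BD| ∈ {15}
|CD| ∈ [15, 50]
|AD| ∈ [0, 65]
|BC| ∈ [0, 65]
|AC| ∈ [0, 115]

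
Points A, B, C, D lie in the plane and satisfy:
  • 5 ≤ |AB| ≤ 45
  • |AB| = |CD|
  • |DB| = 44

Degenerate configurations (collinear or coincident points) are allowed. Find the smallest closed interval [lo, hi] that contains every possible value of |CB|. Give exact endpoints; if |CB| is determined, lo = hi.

|AB| ∈ [5, 45]
|BD| ∈ {44}
|CD| ∈ [5, 45]
|AD| ∈ [0, 89]
|BC| ∈ [0, 89]
|AC| ∈ [0, 134]

|CB| ∈ [0, 89]  (≈ [0.0000, 89.0000])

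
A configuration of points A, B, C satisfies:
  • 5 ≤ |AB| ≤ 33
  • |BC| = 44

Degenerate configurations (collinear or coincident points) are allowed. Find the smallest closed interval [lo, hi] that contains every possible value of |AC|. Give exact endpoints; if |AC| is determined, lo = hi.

|AC| ∈ [11, 77]  (≈ [11.0000, 77.0000])

|AB| ∈ [5, 33]
|BC| ∈ {44}
|AC| ∈ [11, 77]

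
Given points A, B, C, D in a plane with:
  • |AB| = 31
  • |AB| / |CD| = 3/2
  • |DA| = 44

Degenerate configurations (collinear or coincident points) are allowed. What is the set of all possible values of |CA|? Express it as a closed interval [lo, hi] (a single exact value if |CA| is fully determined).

|AB| ∈ {31}
|AD| ∈ {44}
|CD| ∈ {62/3}
|BD| ∈ [13, 75]
|AC| ∈ [70/3, 194/3]
|BC| ∈ [0, 287/3]

|CA| ∈ [70/3, 194/3]  (≈ [23.3333, 64.6667])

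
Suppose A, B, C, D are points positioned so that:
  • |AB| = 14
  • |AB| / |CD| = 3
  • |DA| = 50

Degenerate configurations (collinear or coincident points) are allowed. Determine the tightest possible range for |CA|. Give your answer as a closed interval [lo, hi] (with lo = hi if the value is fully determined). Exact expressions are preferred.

|AB| ∈ {14}
|AD| ∈ {50}
|CD| ∈ {14/3}
|BD| ∈ [36, 64]
|AC| ∈ [136/3, 164/3]
|BC| ∈ [94/3, 206/3]

|CA| ∈ [136/3, 164/3]  (≈ [45.3333, 54.6667])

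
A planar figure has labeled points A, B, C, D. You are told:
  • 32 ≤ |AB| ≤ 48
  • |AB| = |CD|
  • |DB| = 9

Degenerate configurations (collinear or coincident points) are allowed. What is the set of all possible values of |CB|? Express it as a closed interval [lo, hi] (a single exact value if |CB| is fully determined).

|CB| ∈ [23, 57]  (≈ [23.0000, 57.0000])

|AB| ∈ [32, 48]
|BD| ∈ {9}
|CD| ∈ [32, 48]
|AD| ∈ [23, 57]
|BC| ∈ [23, 57]
|AC| ∈ [0, 105]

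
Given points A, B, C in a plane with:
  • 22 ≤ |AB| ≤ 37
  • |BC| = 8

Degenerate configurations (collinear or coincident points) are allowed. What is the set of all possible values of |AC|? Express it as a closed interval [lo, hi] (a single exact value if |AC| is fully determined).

|AB| ∈ [22, 37]
|BC| ∈ {8}
|AC| ∈ [14, 45]

|AC| ∈ [14, 45]  (≈ [14.0000, 45.0000])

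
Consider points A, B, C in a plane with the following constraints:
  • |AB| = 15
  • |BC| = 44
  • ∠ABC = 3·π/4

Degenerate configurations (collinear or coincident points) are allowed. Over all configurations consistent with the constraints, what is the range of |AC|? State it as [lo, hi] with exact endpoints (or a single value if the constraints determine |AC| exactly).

|AC| = √(660·√(2) + 2161)  (≈ 55.6272)

|AB| ∈ {15}
|BC| ∈ {44}
|AC| ∈ {√(660·√(2) + 2161)}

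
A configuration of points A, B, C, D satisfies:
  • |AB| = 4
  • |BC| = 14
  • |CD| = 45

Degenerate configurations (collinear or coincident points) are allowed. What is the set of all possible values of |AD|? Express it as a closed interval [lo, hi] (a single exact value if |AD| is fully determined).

|AB| ∈ {4}
|BC| ∈ {14}
|CD| ∈ {45}
|AC| ∈ [10, 18]
|BD| ∈ [31, 59]
|AD| ∈ [27, 63]

|AD| ∈ [27, 63]  (≈ [27.0000, 63.0000])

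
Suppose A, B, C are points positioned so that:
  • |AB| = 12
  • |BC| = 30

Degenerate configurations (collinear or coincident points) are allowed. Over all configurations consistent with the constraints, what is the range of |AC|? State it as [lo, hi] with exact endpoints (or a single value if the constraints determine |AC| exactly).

|AC| ∈ [18, 42]  (≈ [18.0000, 42.0000])

|AB| ∈ {12}
|BC| ∈ {30}
|AC| ∈ [18, 42]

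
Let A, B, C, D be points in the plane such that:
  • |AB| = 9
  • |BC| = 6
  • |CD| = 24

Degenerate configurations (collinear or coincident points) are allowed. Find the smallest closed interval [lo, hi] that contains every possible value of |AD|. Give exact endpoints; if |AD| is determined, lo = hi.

|AD| ∈ [9, 39]  (≈ [9.0000, 39.0000])

|AB| ∈ {9}
|BC| ∈ {6}
|CD| ∈ {24}
|AC| ∈ [3, 15]
|BD| ∈ [18, 30]
|AD| ∈ [9, 39]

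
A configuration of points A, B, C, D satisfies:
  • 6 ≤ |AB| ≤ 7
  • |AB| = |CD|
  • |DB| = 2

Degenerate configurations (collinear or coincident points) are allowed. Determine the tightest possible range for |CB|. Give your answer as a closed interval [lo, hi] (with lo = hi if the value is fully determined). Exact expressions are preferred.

|CB| ∈ [4, 9]  (≈ [4.0000, 9.0000])

|AB| ∈ [6, 7]
|BD| ∈ {2}
|CD| ∈ [6, 7]
|AD| ∈ [4, 9]
|BC| ∈ [4, 9]
|AC| ∈ [0, 16]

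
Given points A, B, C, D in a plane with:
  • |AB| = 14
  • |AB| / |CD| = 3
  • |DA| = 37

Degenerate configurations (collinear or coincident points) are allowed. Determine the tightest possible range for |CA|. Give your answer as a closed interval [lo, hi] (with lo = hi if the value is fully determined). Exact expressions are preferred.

|AB| ∈ {14}
|AD| ∈ {37}
|CD| ∈ {14/3}
|BD| ∈ [23, 51]
|AC| ∈ [97/3, 125/3]
|BC| ∈ [55/3, 167/3]

|CA| ∈ [97/3, 125/3]  (≈ [32.3333, 41.6667])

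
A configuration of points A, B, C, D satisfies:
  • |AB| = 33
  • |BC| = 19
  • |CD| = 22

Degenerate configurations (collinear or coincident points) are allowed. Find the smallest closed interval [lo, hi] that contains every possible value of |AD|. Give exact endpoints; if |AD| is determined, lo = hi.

|AB| ∈ {33}
|BC| ∈ {19}
|CD| ∈ {22}
|AC| ∈ [14, 52]
|BD| ∈ [3, 41]
|AD| ∈ [0, 74]

|AD| ∈ [0, 74]  (≈ [0.0000, 74.0000])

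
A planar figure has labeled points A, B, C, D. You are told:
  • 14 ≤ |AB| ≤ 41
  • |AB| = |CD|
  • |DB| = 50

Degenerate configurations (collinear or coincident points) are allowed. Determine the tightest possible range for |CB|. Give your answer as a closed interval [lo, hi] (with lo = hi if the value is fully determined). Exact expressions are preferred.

|AB| ∈ [14, 41]
|BD| ∈ {50}
|CD| ∈ [14, 41]
|AD| ∈ [9, 91]
|BC| ∈ [9, 91]
|AC| ∈ [0, 132]

|CB| ∈ [9, 91]  (≈ [9.0000, 91.0000])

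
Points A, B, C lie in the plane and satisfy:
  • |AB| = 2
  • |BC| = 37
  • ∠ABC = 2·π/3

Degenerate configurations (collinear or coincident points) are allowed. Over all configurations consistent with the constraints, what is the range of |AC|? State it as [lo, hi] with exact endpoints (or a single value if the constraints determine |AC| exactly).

|AB| ∈ {2}
|BC| ∈ {37}
|AC| ∈ {√(1447)}

|AC| = √(1447)  (≈ 38.0395)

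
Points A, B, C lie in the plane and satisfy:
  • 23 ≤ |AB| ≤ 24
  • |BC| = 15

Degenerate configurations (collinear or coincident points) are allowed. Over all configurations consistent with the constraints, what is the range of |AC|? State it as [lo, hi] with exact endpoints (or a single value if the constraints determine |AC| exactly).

|AB| ∈ [23, 24]
|BC| ∈ {15}
|AC| ∈ [8, 39]

|AC| ∈ [8, 39]  (≈ [8.0000, 39.0000])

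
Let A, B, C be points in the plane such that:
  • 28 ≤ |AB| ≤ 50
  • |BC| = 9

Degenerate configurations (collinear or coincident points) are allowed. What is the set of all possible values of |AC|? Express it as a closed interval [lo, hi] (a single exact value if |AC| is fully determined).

|AC| ∈ [19, 59]  (≈ [19.0000, 59.0000])

|AB| ∈ [28, 50]
|BC| ∈ {9}
|AC| ∈ [19, 59]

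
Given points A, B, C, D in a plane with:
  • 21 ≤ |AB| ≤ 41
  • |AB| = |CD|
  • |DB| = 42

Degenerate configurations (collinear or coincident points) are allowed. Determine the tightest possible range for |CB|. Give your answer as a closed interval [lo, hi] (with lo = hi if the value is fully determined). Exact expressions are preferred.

|CB| ∈ [1, 83]  (≈ [1.0000, 83.0000])

|AB| ∈ [21, 41]
|BD| ∈ {42}
|CD| ∈ [21, 41]
|AD| ∈ [1, 83]
|BC| ∈ [1, 83]
|AC| ∈ [0, 124]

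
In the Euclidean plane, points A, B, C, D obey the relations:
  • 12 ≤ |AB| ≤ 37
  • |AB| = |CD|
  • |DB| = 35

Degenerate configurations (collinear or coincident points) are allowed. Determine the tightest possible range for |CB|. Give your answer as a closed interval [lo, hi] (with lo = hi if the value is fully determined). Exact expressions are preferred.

|AB| ∈ [12, 37]
|BD| ∈ {35}
|CD| ∈ [12, 37]
|AD| ∈ [0, 72]
|BC| ∈ [0, 72]
|AC| ∈ [0, 109]

|CB| ∈ [0, 72]  (≈ [0.0000, 72.0000])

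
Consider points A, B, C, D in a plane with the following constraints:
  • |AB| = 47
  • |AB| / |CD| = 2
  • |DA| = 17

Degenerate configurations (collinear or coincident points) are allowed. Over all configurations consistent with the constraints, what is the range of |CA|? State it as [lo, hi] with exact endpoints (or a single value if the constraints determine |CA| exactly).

|AB| ∈ {47}
|AD| ∈ {17}
|CD| ∈ {47/2}
|BD| ∈ [30, 64]
|AC| ∈ [13/2, 81/2]
|BC| ∈ [13/2, 175/2]

|CA| ∈ [13/2, 81/2]  (≈ [6.5000, 40.5000])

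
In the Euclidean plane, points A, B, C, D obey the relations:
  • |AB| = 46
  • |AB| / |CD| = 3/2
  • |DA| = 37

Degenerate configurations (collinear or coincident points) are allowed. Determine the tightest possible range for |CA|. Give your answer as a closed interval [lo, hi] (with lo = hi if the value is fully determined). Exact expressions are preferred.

|AB| ∈ {46}
|AD| ∈ {37}
|CD| ∈ {92/3}
|BD| ∈ [9, 83]
|AC| ∈ [19/3, 203/3]
|BC| ∈ [0, 341/3]

|CA| ∈ [19/3, 203/3]  (≈ [6.3333, 67.6667])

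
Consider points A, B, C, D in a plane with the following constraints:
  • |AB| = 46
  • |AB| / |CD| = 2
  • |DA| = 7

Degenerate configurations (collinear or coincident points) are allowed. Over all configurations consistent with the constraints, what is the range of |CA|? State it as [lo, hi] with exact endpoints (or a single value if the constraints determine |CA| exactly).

|AB| ∈ {46}
|AD| ∈ {7}
|CD| ∈ {23}
|BD| ∈ [39, 53]
|AC| ∈ [16, 30]
|BC| ∈ [16, 76]

|CA| ∈ [16, 30]  (≈ [16.0000, 30.0000])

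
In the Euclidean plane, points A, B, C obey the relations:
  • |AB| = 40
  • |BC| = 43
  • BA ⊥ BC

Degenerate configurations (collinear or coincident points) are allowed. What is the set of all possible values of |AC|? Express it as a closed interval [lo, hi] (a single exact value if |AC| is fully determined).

|AB| ∈ {40}
|BC| ∈ {43}
|AC| ∈ {√(3449)}

|AC| = √(3449)  (≈ 58.7282)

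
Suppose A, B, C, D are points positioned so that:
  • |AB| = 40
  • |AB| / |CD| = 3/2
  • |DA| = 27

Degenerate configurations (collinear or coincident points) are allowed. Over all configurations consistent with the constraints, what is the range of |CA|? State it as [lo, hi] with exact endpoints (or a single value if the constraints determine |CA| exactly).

|CA| ∈ [1/3, 161/3]  (≈ [0.3333, 53.6667])

|AB| ∈ {40}
|AD| ∈ {27}
|CD| ∈ {80/3}
|BD| ∈ [13, 67]
|AC| ∈ [1/3, 161/3]
|BC| ∈ [0, 281/3]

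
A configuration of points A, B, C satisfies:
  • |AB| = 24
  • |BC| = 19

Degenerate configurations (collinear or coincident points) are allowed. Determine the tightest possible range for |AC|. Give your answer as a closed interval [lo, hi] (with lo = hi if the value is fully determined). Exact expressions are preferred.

|AC| ∈ [5, 43]  (≈ [5.0000, 43.0000])

|AB| ∈ {24}
|BC| ∈ {19}
|AC| ∈ [5, 43]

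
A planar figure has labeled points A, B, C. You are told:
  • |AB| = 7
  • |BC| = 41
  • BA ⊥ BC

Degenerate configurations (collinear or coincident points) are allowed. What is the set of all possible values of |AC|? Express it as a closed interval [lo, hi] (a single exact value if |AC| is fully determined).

|AC| = √(1730)  (≈ 41.5933)

|AB| ∈ {7}
|BC| ∈ {41}
|AC| ∈ {√(1730)}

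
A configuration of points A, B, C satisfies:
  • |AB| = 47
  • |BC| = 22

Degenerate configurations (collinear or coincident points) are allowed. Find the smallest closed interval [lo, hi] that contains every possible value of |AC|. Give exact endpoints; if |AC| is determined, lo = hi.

|AB| ∈ {47}
|BC| ∈ {22}
|AC| ∈ [25, 69]

|AC| ∈ [25, 69]  (≈ [25.0000, 69.0000])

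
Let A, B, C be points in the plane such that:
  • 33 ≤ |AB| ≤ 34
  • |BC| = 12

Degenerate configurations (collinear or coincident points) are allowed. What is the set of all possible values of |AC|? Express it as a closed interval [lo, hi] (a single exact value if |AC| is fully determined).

|AB| ∈ [33, 34]
|BC| ∈ {12}
|AC| ∈ [21, 46]

|AC| ∈ [21, 46]  (≈ [21.0000, 46.0000])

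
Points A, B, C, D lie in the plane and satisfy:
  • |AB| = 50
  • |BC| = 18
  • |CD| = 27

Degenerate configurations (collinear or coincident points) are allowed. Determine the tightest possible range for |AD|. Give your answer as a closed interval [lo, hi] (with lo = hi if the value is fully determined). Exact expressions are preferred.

|AD| ∈ [5, 95]  (≈ [5.0000, 95.0000])

|AB| ∈ {50}
|BC| ∈ {18}
|CD| ∈ {27}
|AC| ∈ [32, 68]
|BD| ∈ [9, 45]
|AD| ∈ [5, 95]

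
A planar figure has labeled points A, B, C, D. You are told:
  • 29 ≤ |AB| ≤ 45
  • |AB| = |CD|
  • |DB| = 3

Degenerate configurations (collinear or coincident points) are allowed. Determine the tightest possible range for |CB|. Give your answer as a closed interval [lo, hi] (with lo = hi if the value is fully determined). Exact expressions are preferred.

|AB| ∈ [29, 45]
|BD| ∈ {3}
|CD| ∈ [29, 45]
|AD| ∈ [26, 48]
|BC| ∈ [26, 48]
|AC| ∈ [0, 93]

|CB| ∈ [26, 48]  (≈ [26.0000, 48.0000])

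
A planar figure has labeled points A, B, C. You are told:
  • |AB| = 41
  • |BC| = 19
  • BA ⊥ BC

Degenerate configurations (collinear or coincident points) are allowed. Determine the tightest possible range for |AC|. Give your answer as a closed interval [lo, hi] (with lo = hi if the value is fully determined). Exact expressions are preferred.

|AC| = √(2042)  (≈ 45.1885)

|AB| ∈ {41}
|BC| ∈ {19}
|AC| ∈ {√(2042)}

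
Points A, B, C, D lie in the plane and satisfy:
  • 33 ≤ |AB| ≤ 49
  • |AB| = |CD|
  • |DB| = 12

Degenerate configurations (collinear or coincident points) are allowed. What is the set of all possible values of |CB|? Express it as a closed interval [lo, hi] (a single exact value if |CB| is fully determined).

|CB| ∈ [21, 61]  (≈ [21.0000, 61.0000])

|AB| ∈ [33, 49]
|BD| ∈ {12}
|CD| ∈ [33, 49]
|AD| ∈ [21, 61]
|BC| ∈ [21, 61]
|AC| ∈ [0, 110]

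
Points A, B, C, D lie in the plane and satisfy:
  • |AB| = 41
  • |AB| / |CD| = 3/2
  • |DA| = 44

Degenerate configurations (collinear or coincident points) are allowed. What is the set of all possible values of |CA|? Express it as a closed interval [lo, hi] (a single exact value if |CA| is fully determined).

|CA| ∈ [50/3, 214/3]  (≈ [16.6667, 71.3333])

|AB| ∈ {41}
|AD| ∈ {44}
|CD| ∈ {82/3}
|BD| ∈ [3, 85]
|AC| ∈ [50/3, 214/3]
|BC| ∈ [0, 337/3]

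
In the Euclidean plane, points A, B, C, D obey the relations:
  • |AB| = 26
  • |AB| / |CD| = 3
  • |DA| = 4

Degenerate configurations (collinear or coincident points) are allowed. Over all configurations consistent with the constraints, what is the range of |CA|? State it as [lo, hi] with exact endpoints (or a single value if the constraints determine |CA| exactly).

|AB| ∈ {26}
|AD| ∈ {4}
|CD| ∈ {26/3}
|BD| ∈ [22, 30]
|AC| ∈ [14/3, 38/3]
|BC| ∈ [40/3, 116/3]

|CA| ∈ [14/3, 38/3]  (≈ [4.6667, 12.6667])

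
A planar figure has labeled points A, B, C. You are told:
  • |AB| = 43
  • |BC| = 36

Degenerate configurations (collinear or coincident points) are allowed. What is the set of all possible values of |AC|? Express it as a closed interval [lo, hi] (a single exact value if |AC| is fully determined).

|AC| ∈ [7, 79]  (≈ [7.0000, 79.0000])

|AB| ∈ {43}
|BC| ∈ {36}
|AC| ∈ [7, 79]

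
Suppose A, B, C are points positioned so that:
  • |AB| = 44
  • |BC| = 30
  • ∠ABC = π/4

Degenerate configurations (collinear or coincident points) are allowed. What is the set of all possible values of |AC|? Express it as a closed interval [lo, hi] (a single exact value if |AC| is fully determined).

|AB| ∈ {44}
|BC| ∈ {30}
|AC| ∈ {2·√(709 - 330·√(2))}

|AC| = 2·√(709 - 330·√(2))  (≈ 31.1326)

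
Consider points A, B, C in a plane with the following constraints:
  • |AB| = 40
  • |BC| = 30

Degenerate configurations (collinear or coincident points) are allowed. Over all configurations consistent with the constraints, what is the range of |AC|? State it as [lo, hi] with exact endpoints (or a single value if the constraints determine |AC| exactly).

|AC| ∈ [10, 70]  (≈ [10.0000, 70.0000])

|AB| ∈ {40}
|BC| ∈ {30}
|AC| ∈ [10, 70]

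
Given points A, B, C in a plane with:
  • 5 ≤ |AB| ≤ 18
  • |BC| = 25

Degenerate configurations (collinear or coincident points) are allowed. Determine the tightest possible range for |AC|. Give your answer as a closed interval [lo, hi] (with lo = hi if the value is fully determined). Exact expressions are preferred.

|AC| ∈ [7, 43]  (≈ [7.0000, 43.0000])

|AB| ∈ [5, 18]
|BC| ∈ {25}
|AC| ∈ [7, 43]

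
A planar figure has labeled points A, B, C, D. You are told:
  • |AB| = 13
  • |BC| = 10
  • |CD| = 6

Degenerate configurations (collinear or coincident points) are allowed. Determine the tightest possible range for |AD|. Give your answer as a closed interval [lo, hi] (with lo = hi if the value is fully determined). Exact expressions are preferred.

|AB| ∈ {13}
|BC| ∈ {10}
|CD| ∈ {6}
|AC| ∈ [3, 23]
|BD| ∈ [4, 16]
|AD| ∈ [0, 29]

|AD| ∈ [0, 29]  (≈ [0.0000, 29.0000])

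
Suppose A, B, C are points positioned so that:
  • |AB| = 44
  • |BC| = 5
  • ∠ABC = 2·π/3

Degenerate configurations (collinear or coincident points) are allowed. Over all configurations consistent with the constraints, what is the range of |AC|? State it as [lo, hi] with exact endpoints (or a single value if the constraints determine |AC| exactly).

|AB| ∈ {44}
|BC| ∈ {5}
|AC| ∈ {√(2181)}

|AC| = √(2181)  (≈ 46.7012)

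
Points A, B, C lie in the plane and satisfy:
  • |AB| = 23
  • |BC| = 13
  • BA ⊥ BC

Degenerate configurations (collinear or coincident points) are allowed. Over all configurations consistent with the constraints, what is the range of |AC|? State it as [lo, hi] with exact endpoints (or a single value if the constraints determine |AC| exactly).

|AB| ∈ {23}
|BC| ∈ {13}
|AC| ∈ {√(698)}

|AC| = √(698)  (≈ 26.4197)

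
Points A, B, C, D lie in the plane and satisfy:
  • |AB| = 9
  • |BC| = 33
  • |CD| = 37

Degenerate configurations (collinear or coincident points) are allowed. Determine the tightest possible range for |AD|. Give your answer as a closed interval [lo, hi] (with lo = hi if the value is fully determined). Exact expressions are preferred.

|AB| ∈ {9}
|BC| ∈ {33}
|CD| ∈ {37}
|AC| ∈ [24, 42]
|BD| ∈ [4, 70]
|AD| ∈ [0, 79]

|AD| ∈ [0, 79]  (≈ [0.0000, 79.0000])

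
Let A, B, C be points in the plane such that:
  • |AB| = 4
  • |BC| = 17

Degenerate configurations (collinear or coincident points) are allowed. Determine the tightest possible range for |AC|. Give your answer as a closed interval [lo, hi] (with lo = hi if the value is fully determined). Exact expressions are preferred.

|AC| ∈ [13, 21]  (≈ [13.0000, 21.0000])

|AB| ∈ {4}
|BC| ∈ {17}
|AC| ∈ [13, 21]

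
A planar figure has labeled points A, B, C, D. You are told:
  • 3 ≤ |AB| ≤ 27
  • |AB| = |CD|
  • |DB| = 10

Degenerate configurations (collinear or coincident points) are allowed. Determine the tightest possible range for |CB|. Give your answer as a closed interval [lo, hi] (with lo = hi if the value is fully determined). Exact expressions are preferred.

|AB| ∈ [3, 27]
|BD| ∈ {10}
|CD| ∈ [3, 27]
|AD| ∈ [0, 37]
|BC| ∈ [0, 37]
|AC| ∈ [0, 64]

|CB| ∈ [0, 37]  (≈ [0.0000, 37.0000])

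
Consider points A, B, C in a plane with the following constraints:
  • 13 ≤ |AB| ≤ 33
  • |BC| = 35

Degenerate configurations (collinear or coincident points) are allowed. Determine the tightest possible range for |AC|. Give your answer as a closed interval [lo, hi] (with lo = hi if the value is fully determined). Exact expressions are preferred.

|AC| ∈ [2, 68]  (≈ [2.0000, 68.0000])

|AB| ∈ [13, 33]
|BC| ∈ {35}
|AC| ∈ [2, 68]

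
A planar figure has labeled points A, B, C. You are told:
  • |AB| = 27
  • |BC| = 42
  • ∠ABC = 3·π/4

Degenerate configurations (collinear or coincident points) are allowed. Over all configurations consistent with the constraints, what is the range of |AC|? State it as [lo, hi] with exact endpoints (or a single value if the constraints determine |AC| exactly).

|AC| = 3·√(126·√(2) + 277)  (≈ 64.0056)

|AB| ∈ {27}
|BC| ∈ {42}
|AC| ∈ {3·√(126·√(2) + 277)}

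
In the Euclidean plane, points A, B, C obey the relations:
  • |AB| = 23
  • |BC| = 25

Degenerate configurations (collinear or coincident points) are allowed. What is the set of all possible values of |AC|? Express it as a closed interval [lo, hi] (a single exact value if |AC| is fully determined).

|AB| ∈ {23}
|BC| ∈ {25}
|AC| ∈ [2, 48]

|AC| ∈ [2, 48]  (≈ [2.0000, 48.0000])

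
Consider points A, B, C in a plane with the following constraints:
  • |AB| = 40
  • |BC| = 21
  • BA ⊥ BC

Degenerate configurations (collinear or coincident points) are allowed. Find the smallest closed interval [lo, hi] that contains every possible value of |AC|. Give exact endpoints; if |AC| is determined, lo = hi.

|AC| = √(2041)  (≈ 45.1774)

|AB| ∈ {40}
|BC| ∈ {21}
|AC| ∈ {√(2041)}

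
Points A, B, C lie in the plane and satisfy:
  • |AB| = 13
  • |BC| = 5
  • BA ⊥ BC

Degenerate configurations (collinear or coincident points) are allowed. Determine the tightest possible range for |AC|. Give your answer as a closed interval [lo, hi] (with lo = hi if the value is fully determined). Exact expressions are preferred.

|AC| = √(194)  (≈ 13.9284)

|AB| ∈ {13}
|BC| ∈ {5}
|AC| ∈ {√(194)}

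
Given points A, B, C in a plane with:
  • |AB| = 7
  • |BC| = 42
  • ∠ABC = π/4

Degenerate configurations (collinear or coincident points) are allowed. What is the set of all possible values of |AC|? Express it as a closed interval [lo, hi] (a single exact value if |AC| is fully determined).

|AC| = 7·√(37 - 6·√(2))  (≈ 37.3794)

|AB| ∈ {7}
|BC| ∈ {42}
|AC| ∈ {7·√(37 - 6·√(2))}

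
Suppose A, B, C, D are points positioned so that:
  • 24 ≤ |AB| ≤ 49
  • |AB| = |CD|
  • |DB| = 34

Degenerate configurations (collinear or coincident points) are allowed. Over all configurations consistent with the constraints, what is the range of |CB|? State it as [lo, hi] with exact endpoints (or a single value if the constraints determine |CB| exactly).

|CB| ∈ [0, 83]  (≈ [0.0000, 83.0000])

|AB| ∈ [24, 49]
|BD| ∈ {34}
|CD| ∈ [24, 49]
|AD| ∈ [0, 83]
|BC| ∈ [0, 83]
|AC| ∈ [0, 132]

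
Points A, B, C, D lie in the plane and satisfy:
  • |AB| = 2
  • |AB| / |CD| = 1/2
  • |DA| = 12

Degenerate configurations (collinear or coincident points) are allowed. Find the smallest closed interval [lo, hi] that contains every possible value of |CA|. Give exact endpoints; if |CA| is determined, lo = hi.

|AB| ∈ {2}
|AD| ∈ {12}
|CD| ∈ {4}
|BD| ∈ [10, 14]
|AC| ∈ [8, 16]
|BC| ∈ [6, 18]

|CA| ∈ [8, 16]  (≈ [8.0000, 16.0000])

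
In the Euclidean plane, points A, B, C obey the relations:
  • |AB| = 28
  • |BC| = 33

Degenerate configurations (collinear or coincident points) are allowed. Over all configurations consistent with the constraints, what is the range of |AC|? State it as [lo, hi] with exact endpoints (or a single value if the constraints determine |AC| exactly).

|AC| ∈ [5, 61]  (≈ [5.0000, 61.0000])

|AB| ∈ {28}
|BC| ∈ {33}
|AC| ∈ [5, 61]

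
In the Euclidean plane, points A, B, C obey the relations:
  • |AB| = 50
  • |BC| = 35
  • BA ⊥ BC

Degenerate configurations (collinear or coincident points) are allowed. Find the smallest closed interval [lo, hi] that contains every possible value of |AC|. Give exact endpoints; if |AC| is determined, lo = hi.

|AB| ∈ {50}
|BC| ∈ {35}
|AC| ∈ {5·√(149)}

|AC| = 5·√(149)  (≈ 61.0328)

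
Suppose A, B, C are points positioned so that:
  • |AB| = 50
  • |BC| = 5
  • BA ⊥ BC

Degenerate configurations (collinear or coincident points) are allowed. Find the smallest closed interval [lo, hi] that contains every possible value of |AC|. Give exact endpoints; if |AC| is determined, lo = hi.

|AC| = 5·√(101)  (≈ 50.2494)

|AB| ∈ {50}
|BC| ∈ {5}
|AC| ∈ {5·√(101)}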